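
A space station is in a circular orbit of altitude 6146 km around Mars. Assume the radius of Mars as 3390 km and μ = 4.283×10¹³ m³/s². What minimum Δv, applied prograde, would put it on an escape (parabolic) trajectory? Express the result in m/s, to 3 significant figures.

r = 3390 + 6146 = 9536.0 km = 9.5360×10⁶ m.
Circular speed v_c = √(μ/r) = 2119 m/s.
Escape speed v_esc = √(2μ/r) = √2 × v_c = 2997 m/s.
Δv = v_esc − v_c = 877.8 m/s.

Δv ≈ 878 m/s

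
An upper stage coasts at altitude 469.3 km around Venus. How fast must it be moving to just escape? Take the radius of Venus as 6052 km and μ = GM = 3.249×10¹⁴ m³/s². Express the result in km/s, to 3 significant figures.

r = 6052 + 469.3 = 6521.3 km = 6.5213×10⁶ m.
Escape speed v_esc = √(2μ/r) = √(2 × 3.249×10¹⁴ / 6.521×10⁶) = √(9.964×10⁷) = 9982 m/s.
= 9.982 km/s.

v_esc ≈ 9.98 km/s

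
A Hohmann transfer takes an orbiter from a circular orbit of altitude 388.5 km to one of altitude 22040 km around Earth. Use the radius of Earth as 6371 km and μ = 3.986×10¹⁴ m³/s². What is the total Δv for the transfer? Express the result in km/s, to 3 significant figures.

Δv_total ≈ 3.50 km/s

r₁ = 6371 + 388.5 = 6759.5 km = 6.7595×10⁶ m.
r₂ = 6371 + 22040 = 28411 km = 2.8411×10⁷ m.
Transfer ellipse a_t = (r₁ + r₂)/2 = 1.759×10⁷ m.
At r₁: circular v_c1 = √(μ/r₁) = 7679 m/s; transfer-perigee v_p = √[μ(2/r₁ − 1/a_t)] = 9761 m/s.
Δv₁ = v_p − v_c1 = 2082 m/s.
At r₂: circular v_c2 = √(μ/r₂) = 3746 m/s; transfer-apogee v_a = √[μ(2/r₂ − 1/a_t)] = 2322 m/s.
Δv₂ = v_c2 − v_a = 1423 m/s.
Total Δv = Δv₁ + Δv₂ = 3505 m/s = 3.505 km/s.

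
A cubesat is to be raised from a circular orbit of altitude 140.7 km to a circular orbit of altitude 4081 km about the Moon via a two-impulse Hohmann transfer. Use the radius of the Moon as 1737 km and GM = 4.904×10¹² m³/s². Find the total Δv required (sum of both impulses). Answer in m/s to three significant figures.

Δv_total ≈ 648 m/s

r₁ = 1737 + 140.7 = 1877.7 km = 1.8777×10⁶ m.
r₂ = 1737 + 4081 = 5818.0 km = 5.8180×10⁶ m.
Transfer ellipse a_t = (r₁ + r₂)/2 = 3.848×10⁶ m.
At r₁: circular v_c1 = √(μ/r₁) = 1616 m/s; transfer-perilune v_p = √[μ(2/r₁ − 1/a_t)] = 1987 m/s.
Δv₁ = v_p − v_c1 = 371.1 m/s.
At r₂: circular v_c2 = √(μ/r₂) = 918.1 m/s; transfer-apolune v_a = √[μ(2/r₂ − 1/a_t)] = 641.3 m/s.
Δv₂ = v_c2 − v_a = 276.8 m/s.
Total Δv = Δv₁ + Δv₂ = 647.9 m/s.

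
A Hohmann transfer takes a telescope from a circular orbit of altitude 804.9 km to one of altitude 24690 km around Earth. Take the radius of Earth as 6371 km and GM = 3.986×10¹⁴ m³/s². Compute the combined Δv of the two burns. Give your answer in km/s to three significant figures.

r₁ = 6371 + 804.9 = 7175.9 km = 7.1759×10⁶ m.
r₂ = 6371 + 24690 = 31061 km = 3.1061×10⁷ m.
Transfer ellipse a_t = (r₁ + r₂)/2 = 1.912×10⁷ m.
At r₁: circular v_c1 = √(μ/r₁) = 7453 m/s; transfer-perigee v_p = √[μ(2/r₁ − 1/a_t)] = 9500 m/s.
Δv₁ = v_p − v_c1 = 2047 m/s.
At r₂: circular v_c2 = √(μ/r₂) = 3582 m/s; transfer-apogee v_a = √[μ(2/r₂ − 1/a_t)] = 2195 m/s.
Δv₂ = v_c2 − v_a = 1388 m/s.
Total Δv = Δv₁ + Δv₂ = 3434 m/s = 3.434 km/s.

Δv_total ≈ 3.43 km/s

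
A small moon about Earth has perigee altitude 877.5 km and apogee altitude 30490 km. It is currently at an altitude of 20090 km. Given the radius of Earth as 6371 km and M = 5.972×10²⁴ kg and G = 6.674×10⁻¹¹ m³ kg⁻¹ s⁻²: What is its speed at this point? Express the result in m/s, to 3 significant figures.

μ = GM = 6.674×10⁻¹¹ × 5.972×10²⁴ = 3.986×10¹⁴ m³/s².
r_p = 6371 + 877.5 = 7248.5 km = 7.2485×10⁶ m.
r_a = 6371 + 30490 = 36861 km = 3.6861×10⁷ m.
r = 6371 + 20090 = 26461 km = 2.646×10⁷ m.
Semi-major axis a = (r_p + r_a)/2 = 22055 km = 2.205×10⁷ m.
Vis-viva: v² = μ(2/r − 1/a) = 3.986×10¹⁴ × (7.558×10⁻⁸ − 4.534×10⁻⁸) = 1.205×10⁷ m²/s².
v = 3472 m/s.

v ≈ 3470 m/s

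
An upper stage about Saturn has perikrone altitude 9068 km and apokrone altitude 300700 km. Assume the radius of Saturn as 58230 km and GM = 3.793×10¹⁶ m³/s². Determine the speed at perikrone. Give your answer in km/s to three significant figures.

v ≈ 30.8 km/s

r_p = 58230 + 9068 = 67298 km = 6.7298×10⁷ m.
r_a = 58230 + 300700 = 358930 km = 3.5893×10⁸ m.
Semi-major axis a = (r_p + r_a)/2 = 2.1311×10⁵ km = 2.131×10⁸ m.
Vis-viva: v² = μ(2/r − 1/a) = 3.793×10¹⁶ × (2.972×10⁻⁸ − 4.692×10⁻⁹) = 9.492×10⁸ m²/s².
v = 30810 m/s = 30.81 km/s.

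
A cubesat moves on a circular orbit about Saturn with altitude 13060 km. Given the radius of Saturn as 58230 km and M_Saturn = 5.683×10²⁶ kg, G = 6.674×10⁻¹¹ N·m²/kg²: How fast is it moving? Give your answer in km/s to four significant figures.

μ = GM = 6.674×10⁻¹¹ × 5.683×10²⁶ = 3.793×10¹⁶ m³/s².
r = 58230 + 13060 = 71290 km = 7.1290×10⁷ m.
For a circular orbit v = √(μ/r) = √(3.793×10¹⁶ / 7.129×10⁷) = √(5.320×10⁸) = 23070 m/s.
That is 23.07 km/s.

v ≈ 23.07 km/s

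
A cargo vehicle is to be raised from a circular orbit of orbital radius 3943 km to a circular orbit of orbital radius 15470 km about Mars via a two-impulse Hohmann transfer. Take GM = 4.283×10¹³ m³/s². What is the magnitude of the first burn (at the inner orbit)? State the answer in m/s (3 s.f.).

Δv ≈ 865 m/s

r₁ = 3943 km = 3.943×10⁶ m.
r₂ = 15470 km = 1.547×10⁷ m.
Transfer ellipse a_t = (r₁ + r₂)/2 = 9.706×10⁶ m.
At r₁: circular v_c1 = √(μ/r₁) = 3296 m/s; transfer-periapsis v_p = √[μ(2/r₁ − 1/a_t)] = 4161 m/s.
Δv₁ = v_p − v_c1 = 865.0 m/s.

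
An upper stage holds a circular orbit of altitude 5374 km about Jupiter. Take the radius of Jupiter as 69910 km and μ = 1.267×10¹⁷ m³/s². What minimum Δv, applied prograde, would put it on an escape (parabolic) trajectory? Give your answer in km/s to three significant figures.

Δv ≈ 17.0 km/s

r = 69910 + 5374 = 75284 km = 7.5284×10⁷ m.
Circular speed v_c = √(μ/r) = 41020 m/s.
Escape speed v_esc = √(2μ/r) = √2 × v_c = 58020 m/s.
Δv = v_esc − v_c = 16990 m/s = 16.99 km/s.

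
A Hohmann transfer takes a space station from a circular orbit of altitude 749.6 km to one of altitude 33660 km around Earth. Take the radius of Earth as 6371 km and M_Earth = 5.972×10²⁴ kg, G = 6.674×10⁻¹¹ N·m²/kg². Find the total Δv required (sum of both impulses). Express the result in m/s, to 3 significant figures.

Δv_total ≈ 3690 m/s

μ = GM = 6.674×10⁻¹¹ × 5.972×10²⁴ = 3.986×10¹⁴ m³/s².
r₁ = 6371 + 749.6 = 7120.6 km = 7.1206×10⁶ m.
r₂ = 6371 + 33660 = 40031 km = 4.0031×10⁷ m.
Transfer ellipse a_t = (r₁ + r₂)/2 = 2.358×10⁷ m.
At r₁: circular v_c1 = √(μ/r₁) = 7482 m/s; transfer-perigee v_p = √[μ(2/r₁ − 1/a_t)] = 9749 m/s.
Δv₁ = v_p − v_c1 = 2267 m/s.
At r₂: circular v_c2 = √(μ/r₂) = 3155 m/s; transfer-apogee v_a = √[μ(2/r₂ − 1/a_t)] = 1734 m/s.
Δv₂ = v_c2 − v_a = 1421 m/s.
Total Δv = Δv₁ + Δv₂ = 3689 m/s.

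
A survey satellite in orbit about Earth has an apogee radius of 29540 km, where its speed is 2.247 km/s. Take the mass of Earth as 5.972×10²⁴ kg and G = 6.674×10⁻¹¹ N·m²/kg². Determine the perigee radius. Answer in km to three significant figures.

μ = GM = 6.674×10⁻¹¹ × 5.972×10²⁴ = 3.986×10¹⁴ m³/s².
r_a = 2.954×10⁷ m.
Specific energy ε = v²/2 − μ/r = -1.097×10⁷ J/kg, so a = −μ/(2ε) = 1.817×10⁷ m.
The apsides satisfy r_p + r_a = 2a, so the perigee radius is 2a − r_a = 6.799×10⁶ m = 6799.2 km.

perigee radius ≈ 6800 km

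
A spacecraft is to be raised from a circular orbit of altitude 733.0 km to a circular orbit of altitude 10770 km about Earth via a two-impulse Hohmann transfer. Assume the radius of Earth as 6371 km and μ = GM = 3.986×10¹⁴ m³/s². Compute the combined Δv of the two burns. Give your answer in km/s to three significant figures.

Δv_total ≈ 2.55 km/s

r₁ = 6371 + 733.0 = 7104.0 km = 7.1040×10⁶ m.
r₂ = 6371 + 10770 = 17141 km = 1.7141×10⁷ m.
Transfer ellipse a_t = (r₁ + r₂)/2 = 1.212×10⁷ m.
At r₁: circular v_c1 = √(μ/r₁) = 7491 m/s; transfer-perigee v_p = √[μ(2/r₁ − 1/a_t)] = 8907 m/s.
Δv₁ = v_p − v_c1 = 1417 m/s.
At r₂: circular v_c2 = √(μ/r₂) = 4822 m/s; transfer-apogee v_a = √[μ(2/r₂ − 1/a_t)] = 3692 m/s.
Δv₂ = v_c2 − v_a = 1131 m/s.
Total Δv = Δv₁ + Δv₂ = 2547 m/s = 2.547 km/s.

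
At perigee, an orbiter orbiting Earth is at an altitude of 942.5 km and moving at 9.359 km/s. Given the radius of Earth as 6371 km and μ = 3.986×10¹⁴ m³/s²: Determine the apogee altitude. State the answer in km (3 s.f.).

r_p = 6371 + 942.5 = 7313.5 km = 7.314×10⁶ m.
Specific energy ε = v²/2 − μ/r = -1.071×10⁷ J/kg, so a = −μ/(2ε) = 1.861×10⁷ m.
The apsides satisfy r_p + r_a = 2a, so the apogee radius is 2a − r_p = 2.992×10⁷ m = 29916 km.
Apogee altitude = 29916 − 6371 = 23545 km.

apogee altitude ≈ 23500 km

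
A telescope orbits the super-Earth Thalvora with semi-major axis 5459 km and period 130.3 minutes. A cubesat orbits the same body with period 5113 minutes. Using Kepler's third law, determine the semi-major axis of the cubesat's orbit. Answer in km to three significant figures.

Kepler's third law: a³ ∝ T², so a₂ = a₁ (T₂/T₁)^(2/3).
T₂/T₁ = 39.24, (T₂/T₁)^(2/3) = 11.55.
a₂ = 5459 × 11.55 = 63040 km.

a₂ ≈ 63000 km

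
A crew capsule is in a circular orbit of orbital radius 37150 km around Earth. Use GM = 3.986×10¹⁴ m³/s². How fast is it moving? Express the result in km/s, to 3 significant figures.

r = 37150 km = 3.715×10⁷ m.
For a circular orbit v = √(μ/r) = √(3.986×10¹⁴ / 3.715×10⁷) = √(1.073×10⁷) = 3276 m/s.
That is 3.276 km/s.

v ≈ 3.28 km/s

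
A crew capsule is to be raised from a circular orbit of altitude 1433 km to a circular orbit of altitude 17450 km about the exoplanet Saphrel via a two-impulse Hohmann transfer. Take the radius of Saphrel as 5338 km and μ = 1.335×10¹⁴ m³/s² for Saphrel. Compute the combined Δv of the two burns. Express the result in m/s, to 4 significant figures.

Δv_total ≈ 1855 m/s

r₁ = 5338 + 1433 = 6771.0 km = 6.7710×10⁶ m.
r₂ = 5338 + 17450 = 22788 km = 2.2788×10⁷ m.
Transfer ellipse a_t = (r₁ + r₂)/2 = 1.478×10⁷ m.
At r₁: circular v_c1 = √(μ/r₁) = 4440 m/s; transfer-periapsis v_p = √[μ(2/r₁ − 1/a_t)] = 5514 m/s.
Δv₁ = v_p − v_c1 = 1073 m/s.
At r₂: circular v_c2 = √(μ/r₂) = 2420 m/s; transfer-apoapsis v_a = √[μ(2/r₂ − 1/a_t)] = 1638 m/s.
Δv₂ = v_c2 − v_a = 782.1 m/s.
Total Δv = Δv₁ + Δv₂ = 1855 m/s.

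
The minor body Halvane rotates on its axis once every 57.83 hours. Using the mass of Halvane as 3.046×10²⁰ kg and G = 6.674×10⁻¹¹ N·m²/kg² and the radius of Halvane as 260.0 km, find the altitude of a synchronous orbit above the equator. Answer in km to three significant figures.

μ = GM = 6.674×10⁻¹¹ × 3.046×10²⁰ = 2.033×10¹⁰ m³/s².
T = 57.83 hours = 2.082×10⁵ s.
A synchronous orbit has period T, so by Kepler's third law a = (μT²/4π²)^(1/3).
μT²/4π² = 2.033×10¹⁰ × (2.082×10⁵)² / 39.48 = 2.232×10¹⁹ m³.
a = 2.816×10⁶ m = 2815.5 km.
Altitude h = a − R = 2815.5 − 260.0 = 2555.5 km.

h_sync ≈ 2560 km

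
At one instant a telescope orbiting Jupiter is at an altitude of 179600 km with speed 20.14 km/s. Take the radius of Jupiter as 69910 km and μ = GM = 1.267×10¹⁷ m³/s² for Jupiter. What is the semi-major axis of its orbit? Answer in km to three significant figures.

a ≈ 2.08×10⁵ km

r = 69910 + 179600 = 2.4951×10⁵ km = 2.495×10⁸ m.
Specific orbital energy ε = v²/2 − μ/r = (20140)²/2 − 1.267×10¹⁷/2.495×10⁸ = -3.050×10⁸ J/kg.
Since ε = −μ/(2a), a = −μ/(2ε) = 2.077×10⁸ m = 2.0771×10⁵ km.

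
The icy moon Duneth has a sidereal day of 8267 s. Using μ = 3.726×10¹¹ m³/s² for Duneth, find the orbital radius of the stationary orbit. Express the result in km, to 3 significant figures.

A synchronous orbit has period T, so by Kepler's third law a = (μT²/4π²)^(1/3).
μT²/4π² = 3.726×10¹¹ × (8.267×10³)² / 39.48 = 6.450×10¹⁷ m³.
a = 8.640×10⁵ m = 864.03 km.

r_sync ≈ 864 km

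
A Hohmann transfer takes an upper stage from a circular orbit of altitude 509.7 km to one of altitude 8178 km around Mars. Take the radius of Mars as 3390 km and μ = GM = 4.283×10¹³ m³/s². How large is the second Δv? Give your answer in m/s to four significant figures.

Δv ≈ 557.8 m/s

r₁ = 3390 + 509.7 = 3899.7 km = 3.8997×10⁶ m.
r₂ = 3390 + 8178 = 11568 km = 1.1568×10⁷ m.
Transfer ellipse a_t = (r₁ + r₂)/2 = 7.734×10⁶ m.
At r₁: circular v_c1 = √(μ/r₁) = 3314 m/s; transfer-periapsis v_p = √[μ(2/r₁ − 1/a_t)] = 4053 m/s.
At r₂: circular v_c2 = √(μ/r₂) = 1924 m/s; transfer-apoapsis v_a = √[μ(2/r₂ − 1/a_t)] = 1366 m/s.
Δv₂ = v_c2 − v_a = 557.8 m/s.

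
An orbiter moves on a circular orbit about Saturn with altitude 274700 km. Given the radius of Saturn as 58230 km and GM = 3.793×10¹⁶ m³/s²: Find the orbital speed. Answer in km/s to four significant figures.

v ≈ 10.67 km/s

r = 58230 + 274700 = 332930 km = 3.3293×10⁸ m.
For a circular orbit v = √(μ/r) = √(3.793×10¹⁶ / 3.329×10⁸) = √(1.139×10⁸) = 10670 m/s.
That is 10.67 km/s.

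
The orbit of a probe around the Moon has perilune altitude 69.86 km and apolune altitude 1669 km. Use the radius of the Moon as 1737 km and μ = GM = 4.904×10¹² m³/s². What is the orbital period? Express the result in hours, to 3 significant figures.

T ≈ 3.32 hours

r_p = 1737 + 69.86 = 1806.9 km = 1.8069×10⁶ m.
r_a = 1737 + 1669 = 3406.0 km = 3.4060×10⁶ m.
Semi-major axis a = (r_p + r_a)/2 = (1806.9 + 3406.0)/2 = 2606.4 km = 2.606×10⁶ m.
By Kepler's third law T = 2π√(a³/μ) = 2π × 1.900×10³ = 1.194×10⁴ s.
= 3.316 hours.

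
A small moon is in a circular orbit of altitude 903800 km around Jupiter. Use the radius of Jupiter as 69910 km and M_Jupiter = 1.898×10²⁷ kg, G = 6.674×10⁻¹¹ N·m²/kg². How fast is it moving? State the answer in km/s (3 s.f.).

μ = GM = 6.674×10⁻¹¹ × 1.898×10²⁷ = 1.267×10¹⁷ m³/s².
r = 69910 + 903800 = 973710 km = 9.7371×10⁸ m.
For a circular orbit v = √(μ/r) = √(1.267×10¹⁷ / 9.737×10⁸) = √(1.301×10⁸) = 11410 m/s.
That is 11.41 km/s.

v ≈ 11.4 km/s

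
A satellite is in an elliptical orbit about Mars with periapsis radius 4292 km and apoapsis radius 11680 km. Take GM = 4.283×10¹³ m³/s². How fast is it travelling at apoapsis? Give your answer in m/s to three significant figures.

v ≈ 1400 m/s

Semi-major axis a = (r_p + r_a)/2 = 7986.0 km = 7.986×10⁶ m.
Vis-viva: v² = μ(2/r − 1/a) = 4.283×10¹³ × (1.712×10⁻⁷ − 1.252×10⁻⁷) = 1.971×10⁶ m²/s².
v = 1404 m/s.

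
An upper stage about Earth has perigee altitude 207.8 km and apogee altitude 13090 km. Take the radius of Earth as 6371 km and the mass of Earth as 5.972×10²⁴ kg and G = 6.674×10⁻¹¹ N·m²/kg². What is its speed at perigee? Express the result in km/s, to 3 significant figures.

μ = GM = 6.674×10⁻¹¹ × 5.972×10²⁴ = 3.986×10¹⁴ m³/s².
r_p = 6371 + 207.8 = 6578.8 km = 6.5788×10⁶ m.
r_a = 6371 + 13090 = 19461 km = 1.9461×10⁷ m.
Semi-major axis a = (r_p + r_a)/2 = 13020 km = 1.302×10⁷ m.
Vis-viva: v² = μ(2/r − 1/a) = 3.986×10¹⁴ × (3.040×10⁻⁷ − 7.681×10⁻⁸) = 9.056×10⁷ m²/s².
v = 9516 m/s = 9.516 km/s.

v ≈ 9.52 km/s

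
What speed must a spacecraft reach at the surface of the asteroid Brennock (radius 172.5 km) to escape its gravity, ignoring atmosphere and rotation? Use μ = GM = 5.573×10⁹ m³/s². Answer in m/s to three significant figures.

r = R = 1.725×10⁵ m.
Escape speed v_esc = √(2μ/r) = √(2 × 5.573×10⁹ / 1.725×10⁵) = √(6.461×10⁴) = 254.2 m/s.

v_esc ≈ 254 m/s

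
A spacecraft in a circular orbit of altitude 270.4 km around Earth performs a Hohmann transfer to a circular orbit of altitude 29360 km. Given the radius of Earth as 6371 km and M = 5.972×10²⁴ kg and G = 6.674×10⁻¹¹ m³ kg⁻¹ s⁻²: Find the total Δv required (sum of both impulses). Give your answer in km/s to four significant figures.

Δv_total ≈ 3.784 km/s

μ = GM = 6.674×10⁻¹¹ × 5.972×10²⁴ = 3.986×10¹⁴ m³/s².
r₁ = 6371 + 270.4 = 6641.4 km = 6.6414×10⁶ m.
r₂ = 6371 + 29360 = 35731 km = 3.5731×10⁷ m.
Transfer ellipse a_t = (r₁ + r₂)/2 = 2.119×10⁷ m.
At r₁: circular v_c1 = √(μ/r₁) = 7747 m/s; transfer-perigee v_p = √[μ(2/r₁ − 1/a_t)] = 10060 m/s.
Δv₁ = v_p − v_c1 = 2314 m/s.
At r₂: circular v_c2 = √(μ/r₂) = 3340 m/s; transfer-apogee v_a = √[μ(2/r₂ − 1/a_t)] = 1870 m/s.
Δv₂ = v_c2 − v_a = 1470 m/s.
Total Δv = Δv₁ + Δv₂ = 3784 m/s = 3.784 km/s.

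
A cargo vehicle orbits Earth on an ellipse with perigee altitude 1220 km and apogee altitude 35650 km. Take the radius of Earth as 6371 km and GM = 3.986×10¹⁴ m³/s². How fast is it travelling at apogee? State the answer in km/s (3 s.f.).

r_p = 6371 + 1220 = 7591.0 km = 7.5910×10⁶ m.
r_a = 6371 + 35650 = 42021 km = 4.2021×10⁷ m.
Semi-major axis a = (r_p + r_a)/2 = 24806 km = 2.481×10⁷ m.
Vis-viva: v² = μ(2/r − 1/a) = 3.986×10¹⁴ × (4.760×10⁻⁸ − 4.031×10⁻⁸) = 2.903×10⁶ m²/s².
v = 1704 m/s = 1.704 km/s.

v ≈ 1.70 km/s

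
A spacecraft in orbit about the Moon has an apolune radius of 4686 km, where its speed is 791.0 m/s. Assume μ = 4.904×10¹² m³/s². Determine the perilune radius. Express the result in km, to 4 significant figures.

r_a = 4.686×10⁶ m.
Specific energy ε = v²/2 − μ/r = -7.337×10⁵ J/kg, so a = −μ/(2ε) = 3.342×10⁶ m.
The apsides satisfy r_p + r_a = 2a, so the perilune radius is 2a − r_a = 1.998×10⁶ m = 1998.1 km.

perilune radius ≈ 1998 km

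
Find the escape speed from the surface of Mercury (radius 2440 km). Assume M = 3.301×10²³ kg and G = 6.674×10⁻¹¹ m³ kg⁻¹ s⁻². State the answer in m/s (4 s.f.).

v_esc ≈ 4249 m/s

μ = GM = 6.674×10⁻¹¹ × 3.301×10²³ = 2.203×10¹³ m³/s².
r = R = 2.440×10⁶ m.
Escape speed v_esc = √(2μ/r) = √(2 × 2.203×10¹³ / 2.440×10⁶) = √(1.806×10⁷) = 4249 m/s.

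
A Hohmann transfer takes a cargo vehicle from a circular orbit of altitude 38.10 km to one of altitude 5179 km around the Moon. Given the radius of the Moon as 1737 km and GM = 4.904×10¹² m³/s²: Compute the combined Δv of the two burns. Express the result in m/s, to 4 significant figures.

r₁ = 1737 + 38.10 = 1775.1 km = 1.7751×10⁶ m.
r₂ = 1737 + 5179 = 6916.0 km = 6.9160×10⁶ m.
Transfer ellipse a_t = (r₁ + r₂)/2 = 4.346×10⁶ m.
At r₁: circular v_c1 = √(μ/r₁) = 1662 m/s; transfer-perilune v_p = √[μ(2/r₁ − 1/a_t)] = 2097 m/s.
Δv₁ = v_p − v_c1 = 434.7 m/s.
At r₂: circular v_c2 = √(μ/r₂) = 842.1 m/s; transfer-apolune v_a = √[μ(2/r₂ − 1/a_t)] = 538.2 m/s.
Δv₂ = v_c2 − v_a = 303.9 m/s.
Total Δv = Δv₁ + Δv₂ = 738.6 m/s.

Δv_total ≈ 738.6 m/s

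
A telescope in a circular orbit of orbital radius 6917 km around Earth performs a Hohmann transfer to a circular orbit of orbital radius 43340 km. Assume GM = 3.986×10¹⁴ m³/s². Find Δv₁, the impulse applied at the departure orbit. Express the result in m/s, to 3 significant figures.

r₁ = 6917 km = 6.917×10⁶ m.
r₂ = 43340 km = 4.334×10⁷ m.
Transfer ellipse a_t = (r₁ + r₂)/2 = 2.513×10⁷ m.
At r₁: circular v_c1 = √(μ/r₁) = 7591 m/s; transfer-perigee v_p = √[μ(2/r₁ − 1/a_t)] = 9969 m/s.
Δv₁ = v_p − v_c1 = 2378 m/s.

Δv ≈ 2380 m/s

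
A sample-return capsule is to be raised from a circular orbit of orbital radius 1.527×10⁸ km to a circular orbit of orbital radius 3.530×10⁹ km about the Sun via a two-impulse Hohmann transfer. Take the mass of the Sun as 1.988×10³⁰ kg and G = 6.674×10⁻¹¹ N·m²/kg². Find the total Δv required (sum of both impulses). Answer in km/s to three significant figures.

Δv_total ≈ 15.7 km/s

μ = GM = 6.674×10⁻¹¹ × 1.988×10³⁰ = 1.327×10²⁰ m³/s².
r₁ = 1.527×10⁸ km = 1.527×10¹¹ m.
r₂ = 3.530×10⁹ km = 3.530×10¹² m.
Transfer ellipse a_t = (r₁ + r₂)/2 = 1.841×10¹² m.
At r₁: circular v_c1 = √(μ/r₁) = 29480 m/s; transfer-perihelion v_p = √[μ(2/r₁ − 1/a_t)] = 40810 m/s.
Δv₁ = v_p − v_c1 = 11340 m/s.
At r₂: circular v_c2 = √(μ/r₂) = 6131 m/s; transfer-aphelion v_a = √[μ(2/r₂ − 1/a_t)] = 1765 m/s.
Δv₂ = v_c2 − v_a = 4365 m/s.
Total Δv = Δv₁ + Δv₂ = 15700 m/s = 15.70 km/s.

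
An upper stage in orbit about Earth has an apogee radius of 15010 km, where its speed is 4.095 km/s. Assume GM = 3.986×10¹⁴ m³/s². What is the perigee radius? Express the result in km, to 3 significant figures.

perigee radius ≈ 6930 km

r_a = 1.501×10⁷ m.
Specific energy ε = v²/2 − μ/r = -1.817×10⁷ J/kg, so a = −μ/(2ε) = 1.097×10⁷ m.
The apsides satisfy r_p + r_a = 2a, so the perigee radius is 2a − r_a = 6.926×10⁶ m = 6925.9 km.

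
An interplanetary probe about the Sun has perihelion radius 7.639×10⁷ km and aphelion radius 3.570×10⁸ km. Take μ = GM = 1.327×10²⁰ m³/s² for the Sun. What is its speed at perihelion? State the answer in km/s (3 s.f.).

Semi-major axis a = (r_p + r_a)/2 = 2.1670×10⁸ km = 2.167×10¹¹ m.
Vis-viva: v² = μ(2/r − 1/a) = 1.327×10²⁰ × (2.618×10⁻¹¹ − 4.615×10⁻¹²) = 2.862×10⁹ m²/s².
v = 53500 m/s = 53.50 km/s.

v ≈ 53.5 km/s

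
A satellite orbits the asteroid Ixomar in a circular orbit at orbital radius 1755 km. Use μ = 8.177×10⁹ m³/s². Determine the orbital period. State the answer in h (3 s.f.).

r = 1755 km = 1.755×10⁶ m.
Kepler's third law: T = 2π√(r³/μ) = 2π√((1.755×10⁶)³ / 8.177×10⁹).
r³/μ = 6.611×10⁸ s², so T = 2π × 2.571×10⁴ = 1.615×10⁵ s.
Converting: 1.615×10⁵ s ÷ 3600 = 44.87 h.

T ≈ 44.9 h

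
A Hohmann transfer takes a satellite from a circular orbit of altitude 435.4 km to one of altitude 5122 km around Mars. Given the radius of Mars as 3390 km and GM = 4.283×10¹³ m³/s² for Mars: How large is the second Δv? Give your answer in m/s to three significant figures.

r₁ = 3390 + 435.4 = 3825.4 km = 3.8254×10⁶ m.
r₂ = 3390 + 5122 = 8512.0 km = 8.5120×10⁶ m.
Transfer ellipse a_t = (r₁ + r₂)/2 = 6.169×10⁶ m.
At r₁: circular v_c1 = √(μ/r₁) = 3346 m/s; transfer-periapsis v_p = √[μ(2/r₁ − 1/a_t)] = 3931 m/s.
At r₂: circular v_c2 = √(μ/r₂) = 2243 m/s; transfer-apoapsis v_a = √[μ(2/r₂ − 1/a_t)] = 1766 m/s.
Δv₂ = v_c2 − v_a = 476.7 m/s.

Δv ≈ 477 m/s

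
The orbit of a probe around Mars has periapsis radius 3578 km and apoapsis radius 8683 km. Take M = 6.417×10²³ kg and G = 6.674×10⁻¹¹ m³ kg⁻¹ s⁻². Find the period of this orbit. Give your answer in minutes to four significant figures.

μ = GM = 6.674×10⁻¹¹ × 6.417×10²³ = 4.283×10¹³ m³/s².
Semi-major axis a = (r_p + r_a)/2 = (3578.0 + 8683.0)/2 = 6130.5 km = 6.130×10⁶ m.
By Kepler's third law T = 2π√(a³/μ) = 2π × 2.319×10³ = 1.457×10⁴ s.
= 242.9 minutes.

T ≈ 242.9 minutes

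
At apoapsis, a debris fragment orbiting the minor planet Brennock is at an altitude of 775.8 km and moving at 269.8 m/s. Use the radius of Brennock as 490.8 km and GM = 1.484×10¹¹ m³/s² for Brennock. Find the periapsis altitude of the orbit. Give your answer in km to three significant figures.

periapsis altitude ≈ 80.0 km

r_a = 490.8 + 775.8 = 1266.6 km = 1.267×10⁶ m.
Specific energy ε = v²/2 − μ/r = -8.077×10⁴ J/kg, so a = −μ/(2ε) = 9.187×10⁵ m.
The apsides satisfy r_p + r_a = 2a, so the periapsis radius is 2a − r_a = 5.708×10⁵ m = 570.76 km.
Periapsis altitude = 570.76 − 490.8 = 79.960 km.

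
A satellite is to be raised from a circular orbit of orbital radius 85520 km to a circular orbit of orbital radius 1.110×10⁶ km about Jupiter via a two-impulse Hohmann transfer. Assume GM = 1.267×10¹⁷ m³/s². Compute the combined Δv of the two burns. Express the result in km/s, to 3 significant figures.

r₁ = 85520 km = 8.552×10⁷ m.
r₂ = 1.110×10⁶ km = 1.110×10⁹ m.
Transfer ellipse a_t = (r₁ + r₂)/2 = 5.978×10⁸ m.
At r₁: circular v_c1 = √(μ/r₁) = 38490 m/s; transfer-perijove v_p = √[μ(2/r₁ − 1/a_t)] = 52450 m/s.
Δv₁ = v_p − v_c1 = 13960 m/s.
At r₂: circular v_c2 = √(μ/r₂) = 10680 m/s; transfer-apojove v_a = √[μ(2/r₂ − 1/a_t)] = 4041 m/s.
Δv₂ = v_c2 − v_a = 6643 m/s.
Total Δv = Δv₁ + Δv₂ = 20600 m/s = 20.60 km/s.

Δv_total ≈ 20.6 km/s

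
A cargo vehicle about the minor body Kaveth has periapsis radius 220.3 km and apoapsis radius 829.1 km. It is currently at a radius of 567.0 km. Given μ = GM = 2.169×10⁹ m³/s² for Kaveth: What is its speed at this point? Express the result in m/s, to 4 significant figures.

Semi-major axis a = (r_p + r_a)/2 = 524.70 km = 5.247×10⁵ m.
Vis-viva: v² = μ(2/r − 1/a) = 2.169×10⁹ × (3.527×10⁻⁶ − 1.906×10⁻⁶) = 3.517×10³ m²/s².
v = 59.30 m/s.

v ≈ 59.30 m/s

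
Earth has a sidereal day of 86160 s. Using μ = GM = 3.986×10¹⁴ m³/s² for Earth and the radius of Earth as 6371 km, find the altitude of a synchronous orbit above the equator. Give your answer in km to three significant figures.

h_sync ≈ 35800 km

A synchronous orbit has period T, so by Kepler's third law a = (μT²/4π²)^(1/3).
μT²/4π² = 3.986×10¹⁴ × (8.616×10⁴)² / 39.48 = 7.495×10²² m³.
a = 4.216×10⁷ m = 42163 km.
Altitude h = a − R = 42163 − 6371 = 35792 km.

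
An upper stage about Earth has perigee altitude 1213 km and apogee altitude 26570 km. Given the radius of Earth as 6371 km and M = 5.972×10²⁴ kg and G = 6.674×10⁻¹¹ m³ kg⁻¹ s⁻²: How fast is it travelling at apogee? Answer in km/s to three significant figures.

μ = GM = 6.674×10⁻¹¹ × 5.972×10²⁴ = 3.986×10¹⁴ m³/s².
r_p = 6371 + 1213 = 7584.0 km = 7.5840×10⁶ m.
r_a = 6371 + 26570 = 32941 km = 3.2941×10⁷ m.
Semi-major axis a = (r_p + r_a)/2 = 20262 km = 2.026×10⁷ m.
Vis-viva: v² = μ(2/r − 1/a) = 3.986×10¹⁴ × (6.071×10⁻⁸ − 4.935×10⁻⁸) = 4.529×10⁶ m²/s².
v = 2128 m/s = 2.128 km/s.

v ≈ 2.13 km/s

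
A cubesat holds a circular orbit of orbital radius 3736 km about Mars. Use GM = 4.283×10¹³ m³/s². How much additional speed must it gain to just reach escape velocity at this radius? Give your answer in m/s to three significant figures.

Δv ≈ 1400 m/s

r = 3736 km = 3.736×10⁶ m.
Circular speed v_c = √(μ/r) = 3386 m/s.
Escape speed v_esc = √(2μ/r) = √2 × v_c = 4788 m/s.
Δv = v_esc − v_c = 1402 m/s.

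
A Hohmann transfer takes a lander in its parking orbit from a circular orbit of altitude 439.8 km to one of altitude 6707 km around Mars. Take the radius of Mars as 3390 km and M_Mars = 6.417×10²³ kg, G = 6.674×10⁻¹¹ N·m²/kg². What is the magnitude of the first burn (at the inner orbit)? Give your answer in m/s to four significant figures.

Δv ≈ 682.7 m/s

μ = GM = 6.674×10⁻¹¹ × 6.417×10²³ = 4.283×10¹³ m³/s².
r₁ = 3390 + 439.8 = 3829.8 km = 3.8298×10⁶ m.
r₂ = 3390 + 6707 = 10097 km = 1.0097×10⁷ m.
Transfer ellipse a_t = (r₁ + r₂)/2 = 6.963×10⁶ m.
At r₁: circular v_c1 = √(μ/r₁) = 3344 m/s; transfer-periapsis v_p = √[μ(2/r₁ − 1/a_t)] = 4027 m/s.
Δv₁ = v_p − v_c1 = 682.7 m/s.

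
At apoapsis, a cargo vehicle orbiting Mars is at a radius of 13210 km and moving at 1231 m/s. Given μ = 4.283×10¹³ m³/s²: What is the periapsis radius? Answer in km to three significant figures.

r_a = 1.321×10⁷ m.
Specific energy ε = v²/2 − μ/r = -2.485×10⁶ J/kg, so a = −μ/(2ε) = 8.619×10⁶ m.
The apsides satisfy r_p + r_a = 2a, so the periapsis radius is 2a − r_a = 4.028×10⁶ m = 4028.5 km.

periapsis radius ≈ 4030 km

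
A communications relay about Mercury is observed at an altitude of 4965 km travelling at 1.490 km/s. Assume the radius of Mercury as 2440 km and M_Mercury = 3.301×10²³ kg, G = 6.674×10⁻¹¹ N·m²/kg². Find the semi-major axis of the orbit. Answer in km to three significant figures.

μ = GM = 6.674×10⁻¹¹ × 3.301×10²³ = 2.203×10¹³ m³/s².
r = 2440 + 4965 = 7405.0 km = 7.405×10⁶ m.
Vis-viva rearranged: 1/a = 2/r − v²/μ = 2.701×10⁻⁷ − 1.008×10⁻⁷ = 1.693×10⁻⁷ m⁻¹.
a = 5.906×10⁶ m = 5906.1 km.

a ≈ 5910 km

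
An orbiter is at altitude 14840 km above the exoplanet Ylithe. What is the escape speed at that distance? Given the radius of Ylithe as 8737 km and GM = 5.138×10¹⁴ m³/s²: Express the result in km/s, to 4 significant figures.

v_esc ≈ 6.602 km/s

r = 8737 + 14840 = 23577 km = 2.3577×10⁷ m.
Escape speed v_esc = √(2μ/r) = √(2 × 5.138×10¹⁴ / 2.358×10⁷) = √(4.358×10⁷) = 6602 m/s.
= 6.602 km/s.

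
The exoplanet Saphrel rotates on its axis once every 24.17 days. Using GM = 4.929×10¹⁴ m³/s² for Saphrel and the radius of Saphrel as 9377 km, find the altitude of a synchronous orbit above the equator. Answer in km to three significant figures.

T = 24.17 days = 2.088×10⁶ s.
A synchronous orbit has period T, so by Kepler's third law a = (μT²/4π²)^(1/3).
μT²/4π² = 4.929×10¹⁴ × (2.088×10⁶)² / 39.48 = 5.445×10²⁵ m³.
a = 3.790×10⁸ m = 3.7902×10⁵ km.
Altitude h = a − R = 3.7902×10⁵ − 9377 = 3.6964×10⁵ km.

h_sync ≈ 3.70×10⁵ km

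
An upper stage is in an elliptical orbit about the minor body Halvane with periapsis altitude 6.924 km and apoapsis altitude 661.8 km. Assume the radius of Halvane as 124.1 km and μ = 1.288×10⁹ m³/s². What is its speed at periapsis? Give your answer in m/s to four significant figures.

r_p = 124.1 + 6.924 = 131.02 km = 1.3102×10⁵ m.
r_a = 124.1 + 661.8 = 785.90 km = 7.8590×10⁵ m.
Semi-major axis a = (r_p + r_a)/2 = 458.46 km = 4.585×10⁵ m.
Vis-viva: v² = μ(2/r − 1/a) = 1.288×10⁹ × (1.526×10⁻⁵ − 2.181×10⁻⁶) = 1.685×10⁴ m²/s².
v = 129.8 m/s.

v ≈ 129.8 m/s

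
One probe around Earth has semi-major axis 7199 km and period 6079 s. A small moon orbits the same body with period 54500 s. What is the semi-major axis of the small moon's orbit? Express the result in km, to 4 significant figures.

Kepler's third law: a³ ∝ T², so a₂ = a₁ (T₂/T₁)^(2/3).
T₂/T₁ = 8.965, (T₂/T₁)^(2/3) = 4.316.
a₂ = 7199 × 4.316 = 31070 km.

a₂ ≈ 31070 km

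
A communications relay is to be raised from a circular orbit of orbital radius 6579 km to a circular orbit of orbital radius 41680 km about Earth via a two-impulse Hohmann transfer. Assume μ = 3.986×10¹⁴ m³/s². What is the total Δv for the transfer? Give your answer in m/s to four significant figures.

r₁ = 6579 km = 6.579×10⁶ m.
r₂ = 41680 km = 4.168×10⁷ m.
Transfer ellipse a_t = (r₁ + r₂)/2 = 2.413×10⁷ m.
At r₁: circular v_c1 = √(μ/r₁) = 7784 m/s; transfer-perigee v_p = √[μ(2/r₁ − 1/a_t)] = 10230 m/s.
Δv₁ = v_p − v_c1 = 2446 m/s.
At r₂: circular v_c2 = √(μ/r₂) = 3092 m/s; transfer-apogee v_a = √[μ(2/r₂ − 1/a_t)] = 1615 m/s.
Δv₂ = v_c2 − v_a = 1478 m/s.
Total Δv = Δv₁ + Δv₂ = 3924 m/s.

Δv_total ≈ 3924 m/s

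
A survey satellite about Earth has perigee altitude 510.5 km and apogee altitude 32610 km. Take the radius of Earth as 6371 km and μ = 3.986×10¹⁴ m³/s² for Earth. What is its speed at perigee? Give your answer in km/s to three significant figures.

r_p = 6371 + 510.5 = 6881.5 km = 6.8815×10⁶ m.
r_a = 6371 + 32610 = 38981 km = 3.8981×10⁷ m.
Semi-major axis a = (r_p + r_a)/2 = 22931 km = 2.293×10⁷ m.
Vis-viva: v² = μ(2/r − 1/a) = 3.986×10¹⁴ × (2.906×10⁻⁷ − 4.361×10⁻⁸) = 9.846×10⁷ m²/s².
v = 9923 m/s = 9.923 km/s.

v ≈ 9.92 km/s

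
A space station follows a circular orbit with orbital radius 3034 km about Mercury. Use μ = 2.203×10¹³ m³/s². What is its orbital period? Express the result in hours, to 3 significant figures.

r = 3034 km = 3.034×10⁶ m.
Kepler's third law: T = 2π√(r³/μ) = 2π√((3.034×10⁶)³ / 2.203×10¹³).
r³/μ = 1.268×10⁶ s², so T = 2π × 1.126×10³ = 7.075×10³ s.
Converting: 7.075×10³ s ÷ 3600 = 1.965 hours.

T ≈ 1.97 hours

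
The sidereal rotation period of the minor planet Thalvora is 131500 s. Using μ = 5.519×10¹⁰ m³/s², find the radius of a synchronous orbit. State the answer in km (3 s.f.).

A synchronous orbit has period T, so by Kepler's third law a = (μT²/4π²)^(1/3).
μT²/4π² = 5.519×10¹⁰ × (1.315×10⁵)² / 39.48 = 2.417×10¹⁹ m³.
a = 2.891×10⁶ m = 2891.5 km.

r_sync ≈ 2890 km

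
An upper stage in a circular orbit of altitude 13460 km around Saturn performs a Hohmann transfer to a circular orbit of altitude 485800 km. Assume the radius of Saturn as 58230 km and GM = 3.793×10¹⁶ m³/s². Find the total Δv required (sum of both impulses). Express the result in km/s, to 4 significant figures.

Δv_total ≈ 11.90 km/s

r₁ = 58230 + 13460 = 71690 km = 7.1690×10⁷ m.
r₂ = 58230 + 485800 = 544030 km = 5.4403×10⁸ m.
Transfer ellipse a_t = (r₁ + r₂)/2 = 3.079×10⁸ m.
At r₁: circular v_c1 = √(μ/r₁) = 23000 m/s; transfer-perikrone v_p = √[μ(2/r₁ − 1/a_t)] = 30580 m/s.
Δv₁ = v_p − v_c1 = 7575 m/s.
At r₂: circular v_c2 = √(μ/r₂) = 8350 m/s; transfer-apokrone v_a = √[μ(2/r₂ − 1/a_t)] = 4029 m/s.
Δv₂ = v_c2 − v_a = 4321 m/s.
Total Δv = Δv₁ + Δv₂ = 11900 m/s = 11.90 km/s.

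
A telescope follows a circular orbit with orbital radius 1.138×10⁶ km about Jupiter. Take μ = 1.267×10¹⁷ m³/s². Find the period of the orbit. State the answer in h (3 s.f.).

T ≈ 188 h

r = 1.138×10⁶ km = 1.138×10⁹ m.
Kepler's third law: T = 2π√(r³/μ) = 2π√((1.138×10⁹)³ / 1.267×10¹⁷).
r³/μ = 1.163×10¹⁰ s², so T = 2π × 1.079×10⁵ = 6.776×10⁵ s.
Converting: 6.776×10⁵ s ÷ 3600 = 188.2 h.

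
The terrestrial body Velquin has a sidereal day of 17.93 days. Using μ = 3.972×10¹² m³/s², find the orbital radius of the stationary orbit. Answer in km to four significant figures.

r_sync ≈ 62270 km

T = 17.93 days = 1.549×10⁶ s.
A synchronous orbit has period T, so by Kepler's third law a = (μT²/4π²)^(1/3).
μT²/4π² = 3.972×10¹² × (1.549×10⁶)² / 39.48 = 2.415×10²³ m³.
a = 6.227×10⁷ m = 62270 km.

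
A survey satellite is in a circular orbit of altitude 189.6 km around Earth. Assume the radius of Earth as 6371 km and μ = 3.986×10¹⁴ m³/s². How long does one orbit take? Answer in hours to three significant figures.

r = 6371 + 189.6 = 6560.6 km = 6.5606×10⁶ m.
Kepler's third law: T = 2π√(r³/μ) = 2π√((6.561×10⁶)³ / 3.986×10¹⁴).
r³/μ = 7.084×10⁵ s², so T = 2π × 8.417×10² = 5.288×10³ s.
Converting: 5.288×10³ s ÷ 3600 = 1.469 hours.

T ≈ 1.47 hours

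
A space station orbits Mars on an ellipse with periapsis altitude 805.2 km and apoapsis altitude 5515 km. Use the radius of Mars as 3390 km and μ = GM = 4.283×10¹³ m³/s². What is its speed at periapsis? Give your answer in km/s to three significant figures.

v ≈ 3.73 km/s

r_p = 3390 + 805.2 = 4195.2 km = 4.1952×10⁶ m.
r_a = 3390 + 5515 = 8905.0 km = 8.9050×10⁶ m.
Semi-major axis a = (r_p + r_a)/2 = 6550.1 km = 6.550×10⁶ m.
Vis-viva: v² = μ(2/r − 1/a) = 4.283×10¹³ × (4.767×10⁻⁷ − 1.527×10⁻⁷) = 1.388×10⁷ m²/s².
v = 3726 m/s = 3.726 km/s.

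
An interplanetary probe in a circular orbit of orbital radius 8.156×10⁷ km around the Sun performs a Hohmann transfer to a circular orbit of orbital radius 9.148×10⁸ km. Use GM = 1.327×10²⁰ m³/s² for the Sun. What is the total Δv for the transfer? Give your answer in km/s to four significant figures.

Δv_total ≈ 21.49 km/s

r₁ = 8.156×10⁷ km = 8.156×10¹⁰ m.
r₂ = 9.148×10⁸ km = 9.148×10¹¹ m.
Transfer ellipse a_t = (r₁ + r₂)/2 = 4.982×10¹¹ m.
At r₁: circular v_c1 = √(μ/r₁) = 40340 m/s; transfer-perihelion v_p = √[μ(2/r₁ − 1/a_t)] = 54660 m/s.
Δv₁ = v_p − v_c1 = 14320 m/s.
At r₂: circular v_c2 = √(μ/r₂) = 12040 m/s; transfer-aphelion v_a = √[μ(2/r₂ − 1/a_t)] = 4873 m/s.
Δv₂ = v_c2 − v_a = 7171 m/s.
Total Δv = Δv₁ + Δv₂ = 21490 m/s = 21.49 km/s.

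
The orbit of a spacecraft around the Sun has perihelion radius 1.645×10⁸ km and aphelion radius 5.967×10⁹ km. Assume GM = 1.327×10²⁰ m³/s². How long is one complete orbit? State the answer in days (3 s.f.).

Semi-major axis a = (r_p + r_a)/2 = (1.6450×10⁸ + 5.9670×10⁹)/2 = 3.0658×10⁹ km = 3.066×10¹² m.
By Kepler's third law T = 2π√(a³/μ) = 2π × 4.660×10⁸ = 2.928×10⁹ s.
= 33890 days.

T ≈ 33900 days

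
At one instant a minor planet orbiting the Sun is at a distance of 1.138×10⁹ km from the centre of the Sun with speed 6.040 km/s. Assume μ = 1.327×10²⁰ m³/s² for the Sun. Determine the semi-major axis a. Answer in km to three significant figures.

a ≈ 6.75×10⁸ km

r = 1.138×10¹² m.
Vis-viva rearranged: 1/a = 2/r − v²/μ = 1.757×10⁻¹² − 2.749×10⁻¹³ = 1.483×10⁻¹² m⁻¹.
a = 6.745×10¹¹ m = 6.7451×10⁸ km.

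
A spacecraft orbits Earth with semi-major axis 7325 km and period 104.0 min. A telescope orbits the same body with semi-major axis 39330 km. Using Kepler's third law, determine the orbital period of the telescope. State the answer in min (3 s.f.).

T₂ ≈ 1290 min

Kepler's third law: T² ∝ a³, so T₂ = T₁ (a₂/a₁)^(3/2).
a₂/a₁ = 5.369, (a₂/a₁)^(3/2) = 12.44.
T₂ = 104.0 × 12.44 = 1294 min.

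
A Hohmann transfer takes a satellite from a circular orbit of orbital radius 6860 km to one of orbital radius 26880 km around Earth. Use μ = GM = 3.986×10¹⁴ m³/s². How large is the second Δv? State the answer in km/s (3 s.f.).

Δv ≈ 1.40 km/s

r₁ = 6860 km = 6.860×10⁶ m.
r₂ = 26880 km = 2.688×10⁷ m.
Transfer ellipse a_t = (r₁ + r₂)/2 = 1.687×10⁷ m.
At r₁: circular v_c1 = √(μ/r₁) = 7623 m/s; transfer-perigee v_p = √[μ(2/r₁ − 1/a_t)] = 9622 m/s.
At r₂: circular v_c2 = √(μ/r₂) = 3851 m/s; transfer-apogee v_a = √[μ(2/r₂ − 1/a_t)] = 2456 m/s.
Δv₂ = v_c2 − v_a = 1395 m/s.
= 1.395 km/s.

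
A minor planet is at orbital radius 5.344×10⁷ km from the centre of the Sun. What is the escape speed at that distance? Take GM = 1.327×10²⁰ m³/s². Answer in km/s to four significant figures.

v_esc ≈ 70.47 km/s

r = 5.344×10⁷ km = 5.344×10¹⁰ m.
Escape speed v_esc = √(2μ/r) = √(2 × 1.327×10²⁰ / 5.344×10¹⁰) = √(4.966×10⁹) = 70470 m/s.
= 70.47 km/s.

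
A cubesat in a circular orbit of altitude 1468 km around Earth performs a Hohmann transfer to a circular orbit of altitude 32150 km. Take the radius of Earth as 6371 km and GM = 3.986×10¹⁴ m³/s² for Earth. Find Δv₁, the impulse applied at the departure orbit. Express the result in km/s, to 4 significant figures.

r₁ = 6371 + 1468 = 7839.0 km = 7.8390×10⁶ m.
r₂ = 6371 + 32150 = 38521 km = 3.8521×10⁷ m.
Transfer ellipse a_t = (r₁ + r₂)/2 = 2.318×10⁷ m.
At r₁: circular v_c1 = √(μ/r₁) = 7131 m/s; transfer-perigee v_p = √[μ(2/r₁ − 1/a_t)] = 9192 m/s.
Δv₁ = v_p − v_c1 = 2062 m/s.
= 2.062 km/s.

Δv ≈ 2.062 km/s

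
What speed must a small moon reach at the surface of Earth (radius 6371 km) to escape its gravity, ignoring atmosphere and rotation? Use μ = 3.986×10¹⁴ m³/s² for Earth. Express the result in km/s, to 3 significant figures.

r = R = 6.371×10⁶ m.
Escape speed v_esc = √(2μ/r) = √(2 × 3.986×10¹⁴ / 6.371×10⁶) = √(1.251×10⁸) = 11190 m/s.
= 11.19 km/s.

v_esc ≈ 11.2 km/s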